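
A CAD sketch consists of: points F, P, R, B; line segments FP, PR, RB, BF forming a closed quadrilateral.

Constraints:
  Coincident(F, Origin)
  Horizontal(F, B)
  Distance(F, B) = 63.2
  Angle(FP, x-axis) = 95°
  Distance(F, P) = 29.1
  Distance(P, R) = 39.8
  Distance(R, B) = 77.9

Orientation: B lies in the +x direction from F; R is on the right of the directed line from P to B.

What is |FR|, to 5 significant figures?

16.825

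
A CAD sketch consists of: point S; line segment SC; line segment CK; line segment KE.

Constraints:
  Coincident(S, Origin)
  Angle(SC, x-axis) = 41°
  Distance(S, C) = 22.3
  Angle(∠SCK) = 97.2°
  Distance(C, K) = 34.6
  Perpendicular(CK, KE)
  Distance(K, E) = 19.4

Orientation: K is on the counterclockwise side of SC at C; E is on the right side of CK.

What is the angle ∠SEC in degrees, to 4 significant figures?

18.72°

∠SCK = 97.2°, so CK runs at 41.0° + (180° − 97.2°) = 123.8° from the x-axis; with |CK| = 34.6, K = C + 34.6·(cos 123.8°, sin 123.8°) = (-2.418, 43.38). CK ⟂ KE; with |KE| = 19.4 on the right of CK, E = K + 19.4·(0.8310, 0.5563) = (13.70, 54.17). Then cos ∠SEC = ES·EC / (|ES||EC|), giving 18.72°.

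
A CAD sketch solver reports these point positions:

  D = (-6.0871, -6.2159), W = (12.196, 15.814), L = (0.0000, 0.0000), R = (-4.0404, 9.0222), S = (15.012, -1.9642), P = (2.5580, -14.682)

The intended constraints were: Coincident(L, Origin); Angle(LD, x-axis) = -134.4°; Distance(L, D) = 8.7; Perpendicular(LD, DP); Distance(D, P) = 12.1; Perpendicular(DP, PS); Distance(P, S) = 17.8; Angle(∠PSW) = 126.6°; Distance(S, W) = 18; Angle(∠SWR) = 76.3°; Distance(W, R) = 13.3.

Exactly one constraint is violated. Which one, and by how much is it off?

Distance(W, R) = 13.3 — off by 4.30.

L = (0.00, 0.00) ✓; LD at -134.4° ✓; |LD| = 8.700 ✓; ∠(LD, DP) = 90.00° ✓; |DP| = 12.10 ✓; ∠(DP, PS) = 90.00° ✓; |PS| = 17.80 ✓; ∠PSW = 126.6° ✓; |SW| = 18.00 ✓; ∠SWR = 76.30° ✓; |WR| = 17.60 ✗.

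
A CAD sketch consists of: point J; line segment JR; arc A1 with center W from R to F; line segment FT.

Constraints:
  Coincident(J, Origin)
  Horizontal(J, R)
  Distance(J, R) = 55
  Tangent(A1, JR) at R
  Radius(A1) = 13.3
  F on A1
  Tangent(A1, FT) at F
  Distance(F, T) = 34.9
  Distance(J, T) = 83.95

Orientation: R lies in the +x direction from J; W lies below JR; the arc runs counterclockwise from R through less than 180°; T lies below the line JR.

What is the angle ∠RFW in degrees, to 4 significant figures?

23.65°

J is at the origin; JR is horizontal with |JR| = 55.0 and R on the +x side, so R = (55.00, 0.000). A1 meets JR tangentially, so WR is at right angles to JR, so W = R + (0, -13.3) = (55.00, -13.30). Since WF ⟂ FT (tangency), |WT| = √(13.3² + 34.9²) = 37.35 regardless of where F sits on A1. So T lies on both circle(J, 83.95) and circle(W, 37.35); the below-JR intersection is T = (68.90, -47.97). F is the foot of the tangent from T: F = (45.23, -22.32).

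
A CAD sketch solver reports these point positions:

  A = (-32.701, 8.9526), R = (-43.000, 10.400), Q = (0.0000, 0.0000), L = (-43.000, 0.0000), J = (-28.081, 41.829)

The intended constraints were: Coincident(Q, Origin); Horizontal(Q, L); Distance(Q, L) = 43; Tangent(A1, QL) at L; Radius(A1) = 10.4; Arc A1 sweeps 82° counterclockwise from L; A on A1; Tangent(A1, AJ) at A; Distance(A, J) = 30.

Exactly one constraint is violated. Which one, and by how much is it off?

Distance(A, J) = 30 — off by 3.20.

Q = (0.00, 0.00) ✓; Q.y = 0.00, L.y = 0.00 ✓; |QL| = 43.00 ✓; ∠(RL, LQ) = 90.00° ✓; |RL| = 10.40 ✓; bearing(R→A) − bearing(R→L) = 82.00° ✓; |RA| = 10.40 ✓; ∠(RA, AJ) = 90.00° ✓; |AJ| = 33.20 ✗.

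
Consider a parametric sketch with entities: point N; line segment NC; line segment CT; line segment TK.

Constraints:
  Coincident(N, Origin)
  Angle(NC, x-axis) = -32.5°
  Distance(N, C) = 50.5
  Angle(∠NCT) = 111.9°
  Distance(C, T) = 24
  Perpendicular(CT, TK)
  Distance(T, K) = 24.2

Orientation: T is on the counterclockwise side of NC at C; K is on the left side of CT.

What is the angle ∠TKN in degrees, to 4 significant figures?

117.9°

N is at the origin; NC runs at -32.5° with length 50.5, so C = 50.5·(cos -32.5°, sin -32.5°) = (42.59, -27.13). ∠NCT = 111.9°, so CT runs at -32.5° + (180° − 111.9°) = 35.60° from the x-axis; with |CT| = 24.0, T = C + 24.0·(cos 35.60°, sin 35.60°) = (62.11, -13.16). The perpendicularity gives TK at right angles to CT; with |TK| = 24.2 on the left of CT, K = T + 24.2·(-0.5821, 0.8131) = (48.02, 6.514). Then cos ∠TKN = KT·KN / (|KT||KN|), giving 117.9°.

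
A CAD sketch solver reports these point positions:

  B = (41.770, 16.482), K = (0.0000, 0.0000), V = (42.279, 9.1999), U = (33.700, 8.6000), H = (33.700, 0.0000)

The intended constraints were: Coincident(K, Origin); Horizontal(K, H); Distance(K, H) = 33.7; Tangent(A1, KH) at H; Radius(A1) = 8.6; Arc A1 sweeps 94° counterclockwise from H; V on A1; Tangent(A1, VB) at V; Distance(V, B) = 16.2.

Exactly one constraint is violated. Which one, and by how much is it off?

Distance(V, B) = 16.2 — off by 8.90.

K = (0.00, 0.00) ✓; K.y = 0.00, H.y = 0.00 ✓; |KH| = 33.70 ✓; ∠(UH, HK) = 90.00° ✓; |UH| = 8.600 ✓; bearing(U→V) − bearing(U→H) = 94.00° ✓; |UV| = 8.600 ✓; ∠(UV, VB) = 90.00° ✓; |VB| = 7.300 ✗.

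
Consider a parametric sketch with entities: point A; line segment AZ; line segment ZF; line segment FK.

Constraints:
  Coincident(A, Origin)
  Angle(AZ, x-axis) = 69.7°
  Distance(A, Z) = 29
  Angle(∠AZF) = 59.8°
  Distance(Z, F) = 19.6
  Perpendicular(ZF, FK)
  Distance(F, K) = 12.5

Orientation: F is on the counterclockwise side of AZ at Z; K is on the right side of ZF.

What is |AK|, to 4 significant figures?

37.90

A is at the origin; AZ runs at 69.7° with length 29.0, so Z = 29.0·(cos 69.7°, sin 69.7°) = (10.06, 27.20). ∠AZF = 59.8°, so ZF runs at 69.7° + (180° − 59.8°) = 189.9° from the x-axis; with |ZF| = 19.6, F = Z + 19.6·(cos 189.9°, sin 189.9°) = (-9.247, 23.83). ZF ⟂ FK; with |FK| = 12.5 on the right of ZF, K = F + 12.5·(-0.1719, 0.9851) = (-11.40, 36.14). Then |AK| = |K − A| = 37.90.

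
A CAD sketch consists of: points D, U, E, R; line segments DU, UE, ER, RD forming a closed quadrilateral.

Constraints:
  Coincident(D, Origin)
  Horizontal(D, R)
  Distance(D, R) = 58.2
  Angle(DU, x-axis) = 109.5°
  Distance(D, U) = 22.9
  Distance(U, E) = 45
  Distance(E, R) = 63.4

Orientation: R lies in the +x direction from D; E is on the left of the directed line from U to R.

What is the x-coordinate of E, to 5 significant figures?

24.120

Checks: |UE| = 45.00 ✓; |ER| = 63.40 ✓.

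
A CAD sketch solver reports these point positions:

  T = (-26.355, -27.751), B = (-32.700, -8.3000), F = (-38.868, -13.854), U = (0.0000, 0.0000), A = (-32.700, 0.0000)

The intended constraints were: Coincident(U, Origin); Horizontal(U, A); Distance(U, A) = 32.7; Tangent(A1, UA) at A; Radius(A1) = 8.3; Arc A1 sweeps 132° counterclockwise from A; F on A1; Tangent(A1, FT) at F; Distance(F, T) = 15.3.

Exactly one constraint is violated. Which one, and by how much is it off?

Distance(F, T) = 15.3 — off by 3.40.

U = (0.00, 0.00) ✓; U.y = 0.00, A.y = 0.00 ✓; |UA| = 32.70 ✓; ∠(BA, AU) = 90.00° ✓; |BA| = 8.300 ✓; bearing(B→F) − bearing(B→A) = 132.0° ✓; |BF| = 8.300 ✓; ∠(BF, FT) = 90.00° ✓; |FT| = 18.70 ✗.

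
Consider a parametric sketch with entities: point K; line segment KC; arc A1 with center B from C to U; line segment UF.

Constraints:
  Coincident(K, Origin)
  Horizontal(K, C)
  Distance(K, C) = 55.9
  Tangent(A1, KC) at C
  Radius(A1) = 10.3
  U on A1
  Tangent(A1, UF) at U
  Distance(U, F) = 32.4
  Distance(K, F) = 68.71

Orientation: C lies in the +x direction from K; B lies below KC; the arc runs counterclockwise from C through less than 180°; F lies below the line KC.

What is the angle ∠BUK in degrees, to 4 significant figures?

152.6°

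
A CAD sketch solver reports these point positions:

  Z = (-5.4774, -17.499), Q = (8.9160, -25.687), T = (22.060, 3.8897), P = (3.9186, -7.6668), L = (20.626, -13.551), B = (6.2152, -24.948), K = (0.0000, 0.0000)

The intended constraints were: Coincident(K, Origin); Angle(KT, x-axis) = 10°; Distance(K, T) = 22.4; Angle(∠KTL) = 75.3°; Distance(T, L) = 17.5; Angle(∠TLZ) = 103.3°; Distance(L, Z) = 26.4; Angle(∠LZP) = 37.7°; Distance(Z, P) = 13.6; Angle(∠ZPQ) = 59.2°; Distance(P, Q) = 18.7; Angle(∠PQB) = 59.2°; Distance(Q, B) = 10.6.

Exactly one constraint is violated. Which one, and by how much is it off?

Distance(Q, B) = 10.6 — off by 7.80.

K = (0.00, 0.00) ✓; KT at 10.00° ✓; |KT| = 22.40 ✓; ∠KTL = 75.30° ✓; |TL| = 17.50 ✓; ∠TLZ = 103.3° ✓; |LZ| = 26.40 ✓; ∠LZP = 37.70° ✓; |ZP| = 13.60 ✓; ∠ZPQ = 59.20° ✓; |PQ| = 18.70 ✓; ∠PQB = 59.20° ✓; |QB| = 2.800 ✗.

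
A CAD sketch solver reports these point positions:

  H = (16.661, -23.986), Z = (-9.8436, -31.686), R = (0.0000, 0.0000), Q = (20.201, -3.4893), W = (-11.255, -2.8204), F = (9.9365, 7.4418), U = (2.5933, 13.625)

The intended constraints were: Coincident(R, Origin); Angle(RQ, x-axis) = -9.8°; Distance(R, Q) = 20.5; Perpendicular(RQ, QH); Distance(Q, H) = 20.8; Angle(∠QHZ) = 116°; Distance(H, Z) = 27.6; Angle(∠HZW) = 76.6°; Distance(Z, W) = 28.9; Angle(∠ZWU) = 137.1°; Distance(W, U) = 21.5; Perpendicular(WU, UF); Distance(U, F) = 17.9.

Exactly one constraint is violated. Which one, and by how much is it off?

Distance(U, F) = 17.9 — off by 8.30.

R = (0.00, 0.00) ✓; RQ at -9.800° ✓; |RQ| = 20.50 ✓; ∠(RQ, QH) = 90.00° ✓; |QH| = 20.80 ✓; ∠QHZ = 116.0° ✓; |HZ| = 27.60 ✓; ∠HZW = 76.60° ✓; |ZW| = 28.90 ✓; ∠ZWU = 137.1° ✓; |WU| = 21.50 ✓; ∠(WU, UF) = 90.00° ✓; |UF| = 9.600 ✗.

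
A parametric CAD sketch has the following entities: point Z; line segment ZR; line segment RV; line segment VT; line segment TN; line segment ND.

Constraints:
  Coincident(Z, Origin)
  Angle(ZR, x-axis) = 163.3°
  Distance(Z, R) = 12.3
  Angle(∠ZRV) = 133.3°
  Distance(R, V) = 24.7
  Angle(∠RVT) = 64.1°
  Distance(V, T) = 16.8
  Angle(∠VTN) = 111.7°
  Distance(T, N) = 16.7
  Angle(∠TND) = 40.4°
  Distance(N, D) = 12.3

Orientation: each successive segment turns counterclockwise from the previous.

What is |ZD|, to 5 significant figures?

19.209

∠VTN = 111.7° gives TN at 34.200° from the x-axis; with |TN| = 16.7, N = (-5.4484, -8.8474). ∠TND = 40.4° gives ND at 173.80° from the x-axis; with |ND| = 12.3, D = (-17.676, -7.5190). Then |ZD| = |D − Z| = 19.209.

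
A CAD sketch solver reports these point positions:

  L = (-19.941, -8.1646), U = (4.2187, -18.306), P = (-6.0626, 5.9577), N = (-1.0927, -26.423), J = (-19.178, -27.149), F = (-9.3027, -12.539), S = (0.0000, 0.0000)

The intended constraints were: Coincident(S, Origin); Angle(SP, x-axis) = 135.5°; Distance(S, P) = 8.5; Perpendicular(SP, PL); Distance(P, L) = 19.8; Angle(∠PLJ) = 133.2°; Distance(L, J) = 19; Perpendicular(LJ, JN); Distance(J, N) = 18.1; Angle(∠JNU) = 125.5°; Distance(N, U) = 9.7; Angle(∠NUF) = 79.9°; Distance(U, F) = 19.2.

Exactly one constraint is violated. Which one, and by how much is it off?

Distance(U, F) = 19.2 — off by 4.50.

S = (0.00, 0.00) ✓; SP at 135.5° ✓; |SP| = 8.500 ✓; ∠(SP, PL) = 90.00° ✓; |PL| = 19.80 ✓; ∠PLJ = 133.2° ✓; |LJ| = 19.00 ✓; ∠(LJ, JN) = 90.00° ✓; |JN| = 18.10 ✓; ∠JNU = 125.5° ✓; |NU| = 9.700 ✓; ∠NUF = 79.90° ✓; |UF| = 14.70 ✗.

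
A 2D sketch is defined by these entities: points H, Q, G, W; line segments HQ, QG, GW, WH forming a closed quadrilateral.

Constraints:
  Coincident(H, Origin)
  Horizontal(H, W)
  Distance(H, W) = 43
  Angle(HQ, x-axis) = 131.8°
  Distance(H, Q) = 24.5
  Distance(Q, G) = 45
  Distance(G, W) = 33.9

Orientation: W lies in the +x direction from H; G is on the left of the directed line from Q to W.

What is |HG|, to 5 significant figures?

40.410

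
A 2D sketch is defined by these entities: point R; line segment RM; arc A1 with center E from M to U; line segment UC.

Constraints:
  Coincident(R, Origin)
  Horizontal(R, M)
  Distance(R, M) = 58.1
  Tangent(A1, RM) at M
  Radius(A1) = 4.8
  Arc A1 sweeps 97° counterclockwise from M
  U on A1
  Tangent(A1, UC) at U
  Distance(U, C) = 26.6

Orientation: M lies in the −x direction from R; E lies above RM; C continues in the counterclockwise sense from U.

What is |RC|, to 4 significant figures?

64.90

R is at the origin; RM is horizontal with |RM| = 58.1 and M on the −x side, so M = (-58.10, 0.000). The tangent condition forces EM to be normal to RM, so E = M + (0, 4.8) = (-58.10, 4.800). On A1, M sits at bearing -90° from E; a 97° counterclockwise sweep puts U at bearing 7°, so U = E + 4.8·(cos 7°, sin 7°) = (-53.34, 5.385). Tangency of A1 to UC means the radius EU is perpendicular to UC, so UC runs along (−sin 7°, cos 7°); with |UC| = 26.6, C = (-56.58, 31.79). Then |RC| = |C − R| = 64.90.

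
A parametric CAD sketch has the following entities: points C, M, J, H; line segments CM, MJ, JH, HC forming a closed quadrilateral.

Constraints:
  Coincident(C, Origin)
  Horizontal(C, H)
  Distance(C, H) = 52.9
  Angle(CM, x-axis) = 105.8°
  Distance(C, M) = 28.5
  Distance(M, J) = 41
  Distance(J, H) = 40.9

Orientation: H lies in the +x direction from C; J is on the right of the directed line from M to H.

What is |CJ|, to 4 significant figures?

15.12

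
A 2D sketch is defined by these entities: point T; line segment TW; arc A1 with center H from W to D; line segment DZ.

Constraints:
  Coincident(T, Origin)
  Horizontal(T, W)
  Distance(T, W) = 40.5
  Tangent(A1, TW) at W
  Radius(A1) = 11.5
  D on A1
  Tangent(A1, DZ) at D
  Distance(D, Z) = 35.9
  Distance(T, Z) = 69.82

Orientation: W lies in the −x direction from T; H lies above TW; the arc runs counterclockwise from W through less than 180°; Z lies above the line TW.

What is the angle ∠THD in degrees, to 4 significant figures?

49.75°

Checks: |TW| = 40.50 ✓; |HD| = 11.50 ✓; ∠(HD, DZ) = 90.00° ✓; |DZ| = 35.90 ✓; |TZ| = 69.82 ✓.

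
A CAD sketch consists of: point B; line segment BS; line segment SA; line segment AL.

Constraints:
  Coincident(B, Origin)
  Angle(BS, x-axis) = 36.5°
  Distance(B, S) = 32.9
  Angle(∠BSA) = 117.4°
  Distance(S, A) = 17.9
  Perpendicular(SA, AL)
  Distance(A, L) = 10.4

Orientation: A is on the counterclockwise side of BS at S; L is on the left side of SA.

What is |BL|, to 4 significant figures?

38.02

∠BSA = 117.4°, so SA runs at 36.5° + (180° − 117.4°) = 99.10° from the x-axis; with |SA| = 17.9, A = S + 17.9·(cos 99.10°, sin 99.10°) = (23.62, 37.24). SA ⟂ AL; with |AL| = 10.4 on the left of SA, L = A + 10.4·(-0.9874, -0.1582) = (13.35, 35.60). Then |BL| = |L − B| = 38.02.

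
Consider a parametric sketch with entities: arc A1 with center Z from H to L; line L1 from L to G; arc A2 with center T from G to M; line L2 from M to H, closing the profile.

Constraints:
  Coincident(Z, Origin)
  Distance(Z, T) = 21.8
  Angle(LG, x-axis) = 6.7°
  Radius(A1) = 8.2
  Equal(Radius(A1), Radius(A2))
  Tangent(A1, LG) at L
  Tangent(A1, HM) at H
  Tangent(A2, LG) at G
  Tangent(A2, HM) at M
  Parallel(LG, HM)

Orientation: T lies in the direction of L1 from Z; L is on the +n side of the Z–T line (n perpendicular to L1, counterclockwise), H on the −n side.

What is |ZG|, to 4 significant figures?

23.29

The slot axis is L1's direction at 6.7°, so u = (cos 6.7°, sin 6.7°) = (0.9932, 0.1167) and n = (−sin 6.7°, cos 6.7°) = (-0.1167, 0.9932). Z is at the origin and T lies 21.8 along u from Z, so T = 21.8·u = (21.65, 2.543). Tangency of A1 to both parallel lines with radius 8.2 puts L and H at Z ± 8.2·n: L = (-0.9567, 8.144), H = (0.9567, -8.144). Equal radii place G and M the same way about T: G = T + 8.2·n = (20.69, 10.69), M = T − 8.2·n = (22.61, -5.601). Then |ZG| = |G − Z| = 23.29.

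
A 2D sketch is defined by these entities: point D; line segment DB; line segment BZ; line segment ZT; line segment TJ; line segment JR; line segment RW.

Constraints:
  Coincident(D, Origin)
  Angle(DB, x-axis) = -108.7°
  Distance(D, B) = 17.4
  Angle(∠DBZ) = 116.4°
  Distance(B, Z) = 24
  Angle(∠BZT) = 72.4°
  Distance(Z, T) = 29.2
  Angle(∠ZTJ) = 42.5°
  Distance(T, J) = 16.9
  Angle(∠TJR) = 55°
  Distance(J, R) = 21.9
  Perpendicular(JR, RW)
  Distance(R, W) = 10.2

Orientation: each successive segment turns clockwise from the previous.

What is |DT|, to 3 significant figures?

26.0

D is at the origin; DB runs at -108.7° with length 17.4, so B = (-5.58, -16.5). ∠DBZ = 116.4° gives BZ at -172° from the x-axis; with |BZ| = 24.0, Z = (-29.4, -19.7). ∠BZT = 72.4° gives ZT at 80.1° from the x-axis; with |ZT| = 29.2, T = (-24.3, 9.07). Then |DT| = |T − D| = 26.0.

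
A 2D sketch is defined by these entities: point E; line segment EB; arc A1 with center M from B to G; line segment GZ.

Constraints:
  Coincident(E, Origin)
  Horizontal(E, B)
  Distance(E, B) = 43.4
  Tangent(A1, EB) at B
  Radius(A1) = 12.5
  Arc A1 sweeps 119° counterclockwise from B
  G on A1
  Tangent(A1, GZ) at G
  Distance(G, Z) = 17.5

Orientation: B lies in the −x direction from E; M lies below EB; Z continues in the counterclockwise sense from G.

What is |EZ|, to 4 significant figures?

57.00

E is at the origin; E and B share the same y with |EB| = 43.4 and B on the −x side, so B = (-43.40, 0.000). The tangent condition forces MB to be normal to EB, so M = B + (0, -12.5) = (-43.40, -12.50). On A1, B sits at bearing 90° from M; a 119° counterclockwise sweep puts G at bearing 209°, so G = M + 12.5·(cos 209°, sin 209°) = (-54.33, -18.56). A1 meets GZ tangentially, so MG is at right angles to GZ, so GZ runs along (−sin 209°, cos 209°); with |GZ| = 17.5, Z = (-45.85, -33.87). Then |EZ| = |Z − E| = 57.00.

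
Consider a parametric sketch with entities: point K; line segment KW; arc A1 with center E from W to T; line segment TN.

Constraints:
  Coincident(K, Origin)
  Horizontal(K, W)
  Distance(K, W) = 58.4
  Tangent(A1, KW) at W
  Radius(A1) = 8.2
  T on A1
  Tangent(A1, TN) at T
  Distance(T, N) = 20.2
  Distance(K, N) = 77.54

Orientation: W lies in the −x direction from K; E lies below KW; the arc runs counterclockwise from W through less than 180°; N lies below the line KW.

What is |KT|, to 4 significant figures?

66.13

Checks: ∠(EW, WK) = 90.00° ✓; |ET| = 8.200 ✓; ∠(ET, TN) = 90.00° ✓; |TN| = 20.20 ✓; |KN| = 77.54 ✓.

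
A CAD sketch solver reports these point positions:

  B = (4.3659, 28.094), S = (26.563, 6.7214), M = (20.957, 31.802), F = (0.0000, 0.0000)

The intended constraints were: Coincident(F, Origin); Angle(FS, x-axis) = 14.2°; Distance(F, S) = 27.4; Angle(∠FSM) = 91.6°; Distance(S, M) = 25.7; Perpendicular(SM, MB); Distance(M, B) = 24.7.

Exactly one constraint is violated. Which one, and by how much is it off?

Distance(M, B) = 24.7 — off by 7.70.

F = (0.00, 0.00) ✓; FS at 14.20° ✓; |FS| = 27.40 ✓; ∠FSM = 91.60° ✓; |SM| = 25.70 ✓; ∠(SM, MB) = 90.00° ✓; |MB| = 17.00 ✗.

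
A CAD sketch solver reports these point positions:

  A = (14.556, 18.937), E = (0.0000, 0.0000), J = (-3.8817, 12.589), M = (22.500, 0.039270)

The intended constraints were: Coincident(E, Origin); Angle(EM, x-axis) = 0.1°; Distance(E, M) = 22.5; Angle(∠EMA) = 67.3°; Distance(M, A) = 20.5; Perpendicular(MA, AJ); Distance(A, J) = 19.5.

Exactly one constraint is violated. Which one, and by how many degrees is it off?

Perpendicular(MA, AJ) — off by 3.80°.

E = (0.00, 0.00) ✓; EM at 0.1000° ✓; |EM| = 22.50 ✓; ∠EMA = 67.30° ✓; |MA| = 20.50 ✓; ∠(MA, AJ) = 86.20° ✗; |AJ| = 19.50 ✓.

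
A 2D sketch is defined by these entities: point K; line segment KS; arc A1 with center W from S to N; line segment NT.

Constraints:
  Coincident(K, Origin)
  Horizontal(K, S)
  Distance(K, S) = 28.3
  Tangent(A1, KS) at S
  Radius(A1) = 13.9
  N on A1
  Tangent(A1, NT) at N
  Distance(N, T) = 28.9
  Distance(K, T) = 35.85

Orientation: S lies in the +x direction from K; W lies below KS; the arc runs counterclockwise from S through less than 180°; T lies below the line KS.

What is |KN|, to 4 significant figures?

17.70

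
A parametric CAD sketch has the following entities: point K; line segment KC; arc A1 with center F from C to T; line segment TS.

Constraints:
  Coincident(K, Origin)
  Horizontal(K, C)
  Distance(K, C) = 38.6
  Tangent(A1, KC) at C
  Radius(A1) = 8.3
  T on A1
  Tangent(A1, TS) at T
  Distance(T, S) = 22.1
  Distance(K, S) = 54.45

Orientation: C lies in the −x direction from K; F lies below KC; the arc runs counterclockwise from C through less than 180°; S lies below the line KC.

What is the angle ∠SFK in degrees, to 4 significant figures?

117.1°

Checks: ∠(FC, CK) = 90.00° ✓; |FT| = 8.300 ✓; ∠(FT, TS) = 90.00° ✓; |TS| = 22.10 ✓; |KS| = 54.45 ✓.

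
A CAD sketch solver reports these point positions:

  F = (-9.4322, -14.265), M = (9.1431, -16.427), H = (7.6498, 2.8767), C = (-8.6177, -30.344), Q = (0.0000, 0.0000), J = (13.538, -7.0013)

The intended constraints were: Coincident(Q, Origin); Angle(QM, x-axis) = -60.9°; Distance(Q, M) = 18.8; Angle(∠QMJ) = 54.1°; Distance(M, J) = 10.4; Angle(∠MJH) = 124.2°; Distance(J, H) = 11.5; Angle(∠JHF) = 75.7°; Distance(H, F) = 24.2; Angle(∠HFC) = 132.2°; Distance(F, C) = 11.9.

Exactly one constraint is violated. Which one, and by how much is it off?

Distance(F, C) = 11.9 — off by 4.20.

Q = (0.00, 0.00) ✓; QM at -60.90° ✓; |QM| = 18.80 ✓; ∠QMJ = 54.10° ✓; |MJ| = 10.40 ✓; ∠MJH = 124.2° ✓; |JH| = 11.50 ✓; ∠JHF = 75.70° ✓; |HF| = 24.20 ✓; ∠HFC = 132.2° ✓; |FC| = 16.10 ✗.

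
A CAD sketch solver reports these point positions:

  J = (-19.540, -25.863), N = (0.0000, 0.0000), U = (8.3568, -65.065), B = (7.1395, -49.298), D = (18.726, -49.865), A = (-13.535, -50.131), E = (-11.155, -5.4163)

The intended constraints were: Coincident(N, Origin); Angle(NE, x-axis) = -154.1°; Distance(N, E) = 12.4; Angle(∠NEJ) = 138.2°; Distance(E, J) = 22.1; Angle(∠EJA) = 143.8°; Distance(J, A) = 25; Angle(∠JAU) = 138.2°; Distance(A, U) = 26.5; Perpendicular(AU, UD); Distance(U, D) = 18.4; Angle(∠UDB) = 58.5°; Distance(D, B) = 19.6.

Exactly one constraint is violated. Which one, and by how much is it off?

Distance(D, B) = 19.6 — off by 8.00.

N = (0.00, 0.00) ✓; NE at -154.1° ✓; |NE| = 12.40 ✓; ∠NEJ = 138.2° ✓; |EJ| = 22.10 ✓; ∠EJA = 143.8° ✓; |JA| = 25.00 ✓; ∠JAU = 138.2° ✓; |AU| = 26.50 ✓; ∠(AU, UD) = 90.00° ✓; |UD| = 18.40 ✓; ∠UDB = 58.50° ✓; |DB| = 11.60 ✗.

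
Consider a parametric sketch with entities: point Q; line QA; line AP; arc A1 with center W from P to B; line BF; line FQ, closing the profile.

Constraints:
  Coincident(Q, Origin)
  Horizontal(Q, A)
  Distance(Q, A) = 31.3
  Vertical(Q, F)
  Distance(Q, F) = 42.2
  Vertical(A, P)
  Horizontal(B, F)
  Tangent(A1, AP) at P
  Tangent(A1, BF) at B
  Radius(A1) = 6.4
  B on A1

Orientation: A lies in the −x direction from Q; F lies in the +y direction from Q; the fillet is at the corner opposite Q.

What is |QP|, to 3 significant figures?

47.6

Q is at the origin; Q and A share the same y with |QA| = 31.3 and A on the −x side, so A = (-31.3, 0.00). QF is vertical with |QF| = 42.2 and F on the +y side, so F = (0.00, 42.2). The virtual corner opposite Q is at (-31.3, 42.2). The tangent condition forces WP to be normal to AP and the tangent condition forces WB to be normal to BF, with radius 6.4, so the center W sits 6.4 in from both sides at W = (-24.9, 35.8). That places the tangent points at P = (-31.3, 35.8) on AP and B = (-24.9, 42.2) on BF. Then |QP| = |P − Q| = 47.6.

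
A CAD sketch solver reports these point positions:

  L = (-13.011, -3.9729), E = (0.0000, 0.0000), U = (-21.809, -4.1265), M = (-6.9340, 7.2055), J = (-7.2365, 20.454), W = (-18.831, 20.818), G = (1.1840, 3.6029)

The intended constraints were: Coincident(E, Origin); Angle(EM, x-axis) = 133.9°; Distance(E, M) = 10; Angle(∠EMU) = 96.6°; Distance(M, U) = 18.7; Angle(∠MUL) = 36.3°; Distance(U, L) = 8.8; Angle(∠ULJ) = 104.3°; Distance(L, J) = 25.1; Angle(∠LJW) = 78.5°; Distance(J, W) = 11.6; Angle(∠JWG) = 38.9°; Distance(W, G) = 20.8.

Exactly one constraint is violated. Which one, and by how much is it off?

Distance(W, G) = 20.8 — off by 5.60.

E = (0.00, 0.00) ✓; EM at 133.9° ✓; |EM| = 10.00 ✓; ∠EMU = 96.60° ✓; |MU| = 18.70 ✓; ∠MUL = 36.30° ✓; |UL| = 8.799 ✓; ∠ULJ = 104.3° ✓; |LJ| = 25.10 ✓; ∠LJW = 78.50° ✓; |JW| = 11.60 ✓; ∠JWG = 38.90° ✓; |WG| = 26.40 ✗.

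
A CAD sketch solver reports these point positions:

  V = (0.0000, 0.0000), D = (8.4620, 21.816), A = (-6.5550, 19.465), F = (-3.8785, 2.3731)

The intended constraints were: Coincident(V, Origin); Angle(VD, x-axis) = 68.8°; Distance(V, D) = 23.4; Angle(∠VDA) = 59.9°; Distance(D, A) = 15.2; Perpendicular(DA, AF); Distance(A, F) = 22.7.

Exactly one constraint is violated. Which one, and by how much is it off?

Distance(A, F) = 22.7 — off by 5.40.

V = (0.00, 0.00) ✓; VD at 68.80° ✓; |VD| = 23.40 ✓; ∠VDA = 59.90° ✓; |DA| = 15.20 ✓; ∠(DA, AF) = 90.00° ✓; |AF| = 17.30 ✗.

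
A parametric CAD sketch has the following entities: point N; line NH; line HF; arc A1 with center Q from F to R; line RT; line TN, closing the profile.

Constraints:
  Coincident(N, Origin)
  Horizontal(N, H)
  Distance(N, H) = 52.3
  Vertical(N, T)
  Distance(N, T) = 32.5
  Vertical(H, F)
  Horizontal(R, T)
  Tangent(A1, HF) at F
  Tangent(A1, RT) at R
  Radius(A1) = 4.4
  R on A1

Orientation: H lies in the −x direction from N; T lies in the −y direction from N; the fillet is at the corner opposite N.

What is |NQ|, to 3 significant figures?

55.5

N is at the origin; NH is horizontal with |NH| = 52.3 and H on the −x side, so H = (-52.3, 0.00). N and T share the same x with |NT| = 32.5 and T on the −y side, so T = (0.00, -32.5). The virtual corner opposite N is at (-52.3, -32.5). Tangency of A1 to HF means the radius QF is perpendicular to HF and tangency of A1 to RT means the radius QR is perpendicular to RT, with radius 4.4, so the center Q sits 4.4 in from both sides at Q = (-47.9, -28.1). Then |NQ| = |Q − N| = 55.5.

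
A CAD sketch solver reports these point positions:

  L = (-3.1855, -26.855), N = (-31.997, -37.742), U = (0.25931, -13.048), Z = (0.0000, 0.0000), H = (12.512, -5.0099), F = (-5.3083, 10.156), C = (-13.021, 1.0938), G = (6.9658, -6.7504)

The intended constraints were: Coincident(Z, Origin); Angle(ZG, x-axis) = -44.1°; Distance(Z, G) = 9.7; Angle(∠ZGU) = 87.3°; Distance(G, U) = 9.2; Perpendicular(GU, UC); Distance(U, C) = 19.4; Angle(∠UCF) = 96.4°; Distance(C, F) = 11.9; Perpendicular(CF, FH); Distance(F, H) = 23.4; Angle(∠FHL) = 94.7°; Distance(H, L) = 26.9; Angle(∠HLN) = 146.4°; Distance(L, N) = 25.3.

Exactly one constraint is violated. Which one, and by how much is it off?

Distance(L, N) = 25.3 — off by 5.50.

Z = (0.00, 0.00) ✓; ZG at -44.10° ✓; |ZG| = 9.700 ✓; ∠ZGU = 87.30° ✓; |GU| = 9.200 ✓; ∠(GU, UC) = 90.00° ✓; |UC| = 19.40 ✓; ∠UCF = 96.40° ✓; |CF| = 11.90 ✓; ∠(CF, FH) = 90.00° ✓; |FH| = 23.40 ✓; ∠FHL = 94.70° ✓; |HL| = 26.90 ✓; ∠HLN = 146.4° ✓; |LN| = 30.80 ✗.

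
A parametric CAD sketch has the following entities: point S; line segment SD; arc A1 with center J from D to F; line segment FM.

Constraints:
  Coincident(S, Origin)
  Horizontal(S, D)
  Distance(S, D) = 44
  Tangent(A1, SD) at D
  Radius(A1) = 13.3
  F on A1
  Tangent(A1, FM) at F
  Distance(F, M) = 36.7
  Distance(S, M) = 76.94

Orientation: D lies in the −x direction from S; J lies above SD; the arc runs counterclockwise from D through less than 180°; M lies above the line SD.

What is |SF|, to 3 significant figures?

40.8

S is at the origin; SD is horizontal with |SD| = 44.0 and D on the −x side, so D = (-44.0, 0.00). A1 meets SD tangentially, so JD is at right angles to SD, so J = D + (0, 13.3) = (-44.0, 13.3). Since JF ⟂ FM (tangency), |JM| = √(13.3² + 36.7²) = 39.0 regardless of where F sits on A1. So M lies on both circle(S, 76.94) and circle(J, 39.0); the above-SD intersection is M = (-59.1, 49.3). F is the foot of the tangent from M: F = (-34.2, 22.3).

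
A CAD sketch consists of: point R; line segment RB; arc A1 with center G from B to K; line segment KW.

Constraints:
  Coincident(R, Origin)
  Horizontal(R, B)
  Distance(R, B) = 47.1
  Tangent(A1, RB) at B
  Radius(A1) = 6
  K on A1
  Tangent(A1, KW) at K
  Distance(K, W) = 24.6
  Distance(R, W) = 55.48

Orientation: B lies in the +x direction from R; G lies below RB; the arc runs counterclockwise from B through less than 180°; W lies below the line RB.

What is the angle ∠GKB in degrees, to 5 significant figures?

39.600°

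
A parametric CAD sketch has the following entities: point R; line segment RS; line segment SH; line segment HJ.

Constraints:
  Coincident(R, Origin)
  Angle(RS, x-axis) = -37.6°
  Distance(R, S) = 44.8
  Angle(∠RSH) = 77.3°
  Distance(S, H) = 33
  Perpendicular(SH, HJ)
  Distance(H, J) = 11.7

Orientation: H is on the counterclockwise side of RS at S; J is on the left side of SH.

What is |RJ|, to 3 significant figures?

39.5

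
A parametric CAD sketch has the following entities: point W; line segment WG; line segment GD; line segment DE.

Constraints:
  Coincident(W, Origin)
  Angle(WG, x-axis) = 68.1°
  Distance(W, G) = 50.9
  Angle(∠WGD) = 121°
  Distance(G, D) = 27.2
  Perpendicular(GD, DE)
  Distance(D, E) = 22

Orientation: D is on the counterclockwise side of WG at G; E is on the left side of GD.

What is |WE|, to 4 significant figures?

57.63

W is at the origin; WG runs at 68.1° with length 50.9, so G = 50.9·(cos 68.1°, sin 68.1°) = (18.99, 47.23). ∠WGD = 121.0°, so GD runs at 68.1° + (180° − 121.0°) = 127.1° from the x-axis; with |GD| = 27.2, D = G + 27.2·(cos 127.1°, sin 127.1°) = (2.578, 68.92). The perpendicularity gives DE at right angles to GD; with |DE| = 22.0 on the left of GD, E = D + 22.0·(-0.7976, -0.6032) = (-14.97, 55.65). Then |WE| = |E − W| = 57.63.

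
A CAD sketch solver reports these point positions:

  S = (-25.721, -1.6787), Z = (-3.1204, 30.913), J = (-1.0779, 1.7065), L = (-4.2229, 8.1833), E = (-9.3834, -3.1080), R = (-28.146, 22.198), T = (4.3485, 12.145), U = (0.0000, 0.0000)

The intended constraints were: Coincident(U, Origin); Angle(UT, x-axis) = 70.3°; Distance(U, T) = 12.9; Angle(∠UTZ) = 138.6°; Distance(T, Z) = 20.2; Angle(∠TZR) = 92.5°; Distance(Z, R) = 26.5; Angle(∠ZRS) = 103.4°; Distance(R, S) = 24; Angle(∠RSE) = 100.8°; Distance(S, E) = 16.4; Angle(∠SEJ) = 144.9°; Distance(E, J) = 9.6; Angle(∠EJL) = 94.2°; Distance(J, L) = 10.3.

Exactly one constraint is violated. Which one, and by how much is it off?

Distance(J, L) = 10.3 — off by 3.10.

U = (0.00, 0.00) ✓; UT at 70.30° ✓; |UT| = 12.90 ✓; ∠UTZ = 138.6° ✓; |TZ| = 20.20 ✓; ∠TZR = 92.50° ✓; |ZR| = 26.50 ✓; ∠ZRS = 103.4° ✓; |RS| = 24.00 ✓; ∠RSE = 100.8° ✓; |SE| = 16.40 ✓; ∠SEJ = 144.9° ✓; |EJ| = 9.600 ✓; ∠EJL = 94.20° ✓; |JL| = 7.200 ✗.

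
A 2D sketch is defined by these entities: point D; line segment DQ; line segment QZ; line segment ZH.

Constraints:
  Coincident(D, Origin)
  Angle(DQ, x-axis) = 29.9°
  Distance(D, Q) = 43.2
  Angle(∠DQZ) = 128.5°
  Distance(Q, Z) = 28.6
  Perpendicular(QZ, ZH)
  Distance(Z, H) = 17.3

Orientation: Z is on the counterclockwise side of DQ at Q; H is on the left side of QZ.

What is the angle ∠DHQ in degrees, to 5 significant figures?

47.737°

D is at the origin; DQ runs at 29.9° with length 43.2, so Q = 43.2·(cos 29.9°, sin 29.9°) = (37.450, 21.535). ∠DQZ = 128.5°, so QZ runs at 29.9° + (180° − 128.5°) = 81.400° from the x-axis; with |QZ| = 28.6, Z = Q + 28.6·(cos 81.400°, sin 81.400°) = (41.727, 49.813). QZ ⟂ ZH; with |ZH| = 17.3 on the left of QZ, H = Z + 17.3·(-0.98876, 0.14954) = (24.621, 52.400). Then cos ∠DHQ = HD·HQ / (|HD||HQ|), giving 47.737°.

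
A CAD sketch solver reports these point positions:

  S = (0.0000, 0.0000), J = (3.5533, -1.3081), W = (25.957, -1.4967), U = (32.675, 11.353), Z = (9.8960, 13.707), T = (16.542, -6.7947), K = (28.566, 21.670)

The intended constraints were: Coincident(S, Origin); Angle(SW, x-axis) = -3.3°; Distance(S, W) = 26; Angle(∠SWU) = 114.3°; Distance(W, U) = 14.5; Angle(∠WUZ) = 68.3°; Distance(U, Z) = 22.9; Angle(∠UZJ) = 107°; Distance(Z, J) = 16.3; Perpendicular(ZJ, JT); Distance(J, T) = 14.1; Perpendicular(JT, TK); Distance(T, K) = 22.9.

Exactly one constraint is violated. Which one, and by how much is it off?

Distance(T, K) = 22.9 — off by 8.00.

S = (0.00, 0.00) ✓; SW at -3.300° ✓; |SW| = 26.00 ✓; ∠SWU = 114.3° ✓; |WU| = 14.50 ✓; ∠WUZ = 68.30° ✓; |UZ| = 22.90 ✓; ∠UZJ = 107.0° ✓; |ZJ| = 16.30 ✓; ∠(ZJ, JT) = 90.00° ✓; |JT| = 14.10 ✓; ∠(JT, TK) = 90.00° ✓; |TK| = 30.90 ✗.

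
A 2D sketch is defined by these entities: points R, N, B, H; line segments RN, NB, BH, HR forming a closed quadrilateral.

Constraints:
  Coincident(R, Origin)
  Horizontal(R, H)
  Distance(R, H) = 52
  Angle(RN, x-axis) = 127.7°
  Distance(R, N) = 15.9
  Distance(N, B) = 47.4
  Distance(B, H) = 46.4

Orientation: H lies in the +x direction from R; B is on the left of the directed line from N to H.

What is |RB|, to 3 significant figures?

49.4

Checks: |NB| = 47.40 ✓; |BH| = 46.40 ✓.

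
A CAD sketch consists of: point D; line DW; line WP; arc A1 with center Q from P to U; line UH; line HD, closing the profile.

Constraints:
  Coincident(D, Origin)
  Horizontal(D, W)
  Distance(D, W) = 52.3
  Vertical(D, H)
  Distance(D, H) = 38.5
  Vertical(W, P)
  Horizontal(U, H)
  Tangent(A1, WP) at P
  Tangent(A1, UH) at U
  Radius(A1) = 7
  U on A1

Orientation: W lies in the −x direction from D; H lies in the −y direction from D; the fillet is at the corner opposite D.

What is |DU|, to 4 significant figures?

59.45

D is at the origin; DW is horizontal with |DW| = 52.3 and W on the −x side, so W = (-52.30, 0.000). DH is vertical with |DH| = 38.5 and H on the −y side, so H = (0.000, -38.50). The virtual corner opposite D is at (-52.30, -38.50). The tangent condition forces QP to be normal to WP and tangency of A1 to UH means the radius QU is perpendicular to UH, with radius 7.0, so the center Q sits 7.0 in from both sides at Q = (-45.30, -31.50). That places the tangent points at P = (-52.30, -31.50) on WP and U = (-45.30, -38.50) on UH. Then |DU| = |U − D| = 59.45.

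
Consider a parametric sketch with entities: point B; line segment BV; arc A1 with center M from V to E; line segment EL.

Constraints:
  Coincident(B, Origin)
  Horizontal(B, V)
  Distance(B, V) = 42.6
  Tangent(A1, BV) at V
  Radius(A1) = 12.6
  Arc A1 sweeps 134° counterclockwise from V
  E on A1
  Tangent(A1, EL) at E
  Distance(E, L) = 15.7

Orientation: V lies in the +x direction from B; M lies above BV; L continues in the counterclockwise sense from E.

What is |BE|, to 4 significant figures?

55.90

B is at the origin; BV is horizontal with |BV| = 42.6 and V on the +x side, so V = (42.60, 0.000). The tangent condition forces MV to be normal to BV, so M = V + (0, 12.6) = (42.60, 12.60). On A1, V sits at bearing -90° from M; a 134° counterclockwise sweep puts E at bearing 44°, so E = M + 12.6·(cos 44°, sin 44°) = (51.66, 21.35). Then |BE| = |E − B| = 55.90.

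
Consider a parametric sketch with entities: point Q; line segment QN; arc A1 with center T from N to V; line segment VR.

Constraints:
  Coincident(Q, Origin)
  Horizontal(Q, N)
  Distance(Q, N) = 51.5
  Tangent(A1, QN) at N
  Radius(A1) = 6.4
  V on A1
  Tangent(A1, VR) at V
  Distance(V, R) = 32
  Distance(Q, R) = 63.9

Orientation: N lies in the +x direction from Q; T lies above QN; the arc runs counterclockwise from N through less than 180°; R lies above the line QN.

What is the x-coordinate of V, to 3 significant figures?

57.7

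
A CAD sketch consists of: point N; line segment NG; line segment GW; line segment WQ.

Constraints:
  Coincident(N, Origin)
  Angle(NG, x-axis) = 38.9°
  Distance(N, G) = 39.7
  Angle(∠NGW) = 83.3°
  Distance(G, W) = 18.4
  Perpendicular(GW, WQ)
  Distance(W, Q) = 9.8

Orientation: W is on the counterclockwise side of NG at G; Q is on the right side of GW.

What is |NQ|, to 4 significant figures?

51.12

∠NGW = 83.3°, so GW runs at 38.9° + (180° − 83.3°) = 135.6° from the x-axis; with |GW| = 18.4, W = G + 18.4·(cos 135.6°, sin 135.6°) = (17.75, 37.80). The perpendicularity gives WQ at right angles to GW; with |WQ| = 9.8 on the right of GW, Q = W + 9.8·(0.6997, 0.7145) = (24.61, 44.81). Then |NQ| = |Q − N| = 51.12.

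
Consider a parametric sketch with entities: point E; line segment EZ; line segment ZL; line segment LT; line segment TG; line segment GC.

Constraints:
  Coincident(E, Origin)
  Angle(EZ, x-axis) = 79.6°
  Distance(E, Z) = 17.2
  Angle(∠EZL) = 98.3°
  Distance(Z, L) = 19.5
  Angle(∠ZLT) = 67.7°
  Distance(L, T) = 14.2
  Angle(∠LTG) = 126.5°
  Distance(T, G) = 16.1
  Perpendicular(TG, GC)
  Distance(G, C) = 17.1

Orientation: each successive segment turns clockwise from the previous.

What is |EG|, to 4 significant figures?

0.9889

E is at the origin; EZ runs at 79.6° with length 17.2, so Z = (3.105, 16.92). ∠EZL = 98.3° gives ZL at -2.100° from the x-axis; with |ZL| = 19.5, L = (22.59, 16.20). ∠ZLT = 67.7° gives LT at -114.4° from the x-axis; with |LT| = 14.2, T = (16.73, 3.271). ∠LTG = 126.5° gives TG at -167.9° from the x-axis; with |TG| = 16.1, G = (0.9834, -0.1037). Then |EG| = |G − E| = 0.9889.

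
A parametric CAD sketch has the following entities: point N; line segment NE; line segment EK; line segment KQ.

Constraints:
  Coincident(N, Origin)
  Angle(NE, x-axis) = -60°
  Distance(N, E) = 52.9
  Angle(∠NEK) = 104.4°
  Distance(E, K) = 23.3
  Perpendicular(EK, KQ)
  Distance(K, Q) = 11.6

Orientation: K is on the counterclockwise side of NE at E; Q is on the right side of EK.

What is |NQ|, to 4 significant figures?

72.65

N is at the origin; NE runs at -60.0° with length 52.9, so E = 52.9·(cos -60.0°, sin -60.0°) = (26.45, -45.81). ∠NEK = 104.4°, so EK runs at -60.0° + (180° − 104.4°) = 15.60° from the x-axis; with |EK| = 23.3, K = E + 23.3·(cos 15.60°, sin 15.60°) = (48.89, -39.55). EK ⟂ KQ; with |KQ| = 11.6 on the right of EK, Q = K + 11.6·(0.2689, -0.9632) = (52.01, -50.72). Then |NQ| = |Q − N| = 72.65.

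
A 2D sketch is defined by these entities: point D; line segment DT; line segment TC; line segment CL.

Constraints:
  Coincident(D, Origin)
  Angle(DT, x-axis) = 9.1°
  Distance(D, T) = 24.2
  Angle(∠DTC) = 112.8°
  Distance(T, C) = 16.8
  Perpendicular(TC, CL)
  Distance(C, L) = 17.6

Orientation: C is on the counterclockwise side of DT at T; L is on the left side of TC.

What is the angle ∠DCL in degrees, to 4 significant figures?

49.56°

∠DTC = 112.8°, so TC runs at 9.1° + (180° − 112.8°) = 76.30° from the x-axis; with |TC| = 16.8, C = T + 16.8·(cos 76.30°, sin 76.30°) = (27.87, 20.15). TC ⟂ CL; with |CL| = 17.6 on the left of TC, L = C + 17.6·(-0.9715, 0.2368) = (10.78, 24.32). Then cos ∠DCL = CD·CL / (|CD||CL|), giving 49.56°.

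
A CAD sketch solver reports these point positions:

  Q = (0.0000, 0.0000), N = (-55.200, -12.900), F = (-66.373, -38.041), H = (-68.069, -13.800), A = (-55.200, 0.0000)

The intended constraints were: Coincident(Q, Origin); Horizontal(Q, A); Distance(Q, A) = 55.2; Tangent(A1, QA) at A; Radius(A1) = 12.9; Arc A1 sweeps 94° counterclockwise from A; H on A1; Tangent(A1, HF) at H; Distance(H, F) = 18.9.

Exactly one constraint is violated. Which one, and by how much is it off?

Distance(H, F) = 18.9 — off by 5.40.

Q = (0.00, 0.00) ✓; Q.y = 0.00, A.y = 0.00 ✓; |QA| = 55.20 ✓; ∠(NA, AQ) = 90.00° ✓; |NA| = 12.90 ✓; bearing(N→H) − bearing(N→A) = 94.00° ✓; |NH| = 12.90 ✓; ∠(NH, HF) = 90.00° ✓; |HF| = 24.30 ✗.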